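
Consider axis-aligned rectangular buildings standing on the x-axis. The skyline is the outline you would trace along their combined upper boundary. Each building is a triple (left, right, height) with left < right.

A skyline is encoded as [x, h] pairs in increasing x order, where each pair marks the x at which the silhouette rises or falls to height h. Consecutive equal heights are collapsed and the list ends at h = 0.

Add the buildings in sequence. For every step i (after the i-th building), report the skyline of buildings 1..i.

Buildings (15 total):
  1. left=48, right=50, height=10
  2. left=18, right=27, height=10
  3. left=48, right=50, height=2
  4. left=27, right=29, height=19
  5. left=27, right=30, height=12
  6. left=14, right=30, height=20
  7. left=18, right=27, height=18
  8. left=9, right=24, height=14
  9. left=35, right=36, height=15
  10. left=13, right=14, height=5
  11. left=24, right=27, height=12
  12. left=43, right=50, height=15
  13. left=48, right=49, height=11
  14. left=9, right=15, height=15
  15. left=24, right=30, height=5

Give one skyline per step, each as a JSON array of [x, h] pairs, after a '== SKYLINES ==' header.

== SKYLINES ==
[[48,10],[50,0]]
[[18,10],[27,0],[48,10],[50,0]]
[[18,10],[27,0],[48,10],[50,0]]
[[18,10],[27,19],[29,0],[48,10],[50,0]]
[[18,10],[27,19],[29,12],[30,0],[48,10],[50,0]]
[[14,20],[30,0],[48,10],[50,0]]
[[14,20],[30,0],[48,10],[50,0]]
[[9,14],[14,20],[30,0],[48,10],[50,0]]
[[9,14],[14,20],[30,0],[35,15],[36,0],[48,10],[50,0]]
[[9,14],[14,20],[30,0],[35,15],[36,0],[48,10],[50,0]]
[[9,14],[14,20],[30,0],[35,15],[36,0],[48,10],[50,0]]
[[9,14],[14,20],[30,0],[35,15],[36,0],[43,15],[50,0]]
[[9,14],[14,20],[30,0],[35,15],[36,0],[43,15],[50,0]]
[[9,15],[14,20],[30,0],[35,15],[36,0],[43,15],[50,0]]
[[9,15],[14,20],[30,0],[35,15],[36,0],[43,15],[50,0]]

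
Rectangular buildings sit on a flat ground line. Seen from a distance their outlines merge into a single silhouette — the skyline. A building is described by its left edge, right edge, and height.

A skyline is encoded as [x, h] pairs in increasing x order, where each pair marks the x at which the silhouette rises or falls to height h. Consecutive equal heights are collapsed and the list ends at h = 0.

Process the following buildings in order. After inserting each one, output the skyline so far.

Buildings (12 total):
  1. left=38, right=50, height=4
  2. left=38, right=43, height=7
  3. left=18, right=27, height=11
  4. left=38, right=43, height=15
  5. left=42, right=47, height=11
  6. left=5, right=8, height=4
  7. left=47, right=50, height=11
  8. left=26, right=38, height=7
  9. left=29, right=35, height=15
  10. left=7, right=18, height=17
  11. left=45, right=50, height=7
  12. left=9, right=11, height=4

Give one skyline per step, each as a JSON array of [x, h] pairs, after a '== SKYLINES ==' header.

== SKYLINES ==
[[38,4],[50,0]]
[[38,7],[43,4],[50,0]]
[[18,11],[27,0],[38,7],[43,4],[50,0]]
[[18,11],[27,0],[38,15],[43,4],[50,0]]
[[18,11],[27,0],[38,15],[43,11],[47,4],[50,0]]
[[5,4],[8,0],[18,11],[27,0],[38,15],[43,11],[47,4],[50,0]]
[[5,4],[8,0],[18,11],[27,0],[38,15],[43,11],[50,0]]
[[5,4],[8,0],[18,11],[27,7],[38,15],[43,11],[50,0]]
[[5,4],[8,0],[18,11],[27,7],[29,15],[35,7],[38,15],[43,11],[50,0]]
[[5,4],[7,17],[18,11],[27,7],[29,15],[35,7],[38,15],[43,11],[50,0]]
[[5,4],[7,17],[18,11],[27,7],[29,15],[35,7],[38,15],[43,11],[50,0]]
[[5,4],[7,17],[18,11],[27,7],[29,15],[35,7],[38,15],[43,11],[50,0]]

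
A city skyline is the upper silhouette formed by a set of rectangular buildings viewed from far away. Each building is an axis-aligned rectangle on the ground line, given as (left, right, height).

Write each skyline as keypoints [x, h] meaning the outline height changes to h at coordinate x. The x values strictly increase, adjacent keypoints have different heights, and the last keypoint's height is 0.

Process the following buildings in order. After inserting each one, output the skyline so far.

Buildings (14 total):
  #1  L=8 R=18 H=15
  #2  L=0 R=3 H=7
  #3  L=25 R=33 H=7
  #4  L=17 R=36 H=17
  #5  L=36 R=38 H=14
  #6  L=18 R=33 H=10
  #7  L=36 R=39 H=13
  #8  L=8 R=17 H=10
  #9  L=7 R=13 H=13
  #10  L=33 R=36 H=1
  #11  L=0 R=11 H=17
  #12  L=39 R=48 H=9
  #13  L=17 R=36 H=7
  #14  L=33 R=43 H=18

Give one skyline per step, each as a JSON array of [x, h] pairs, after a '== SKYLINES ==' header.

== SKYLINES ==
[[8,15],[18,0]]
[[0,7],[3,0],[8,15],[18,0]]
[[0,7],[3,0],[8,15],[18,0],[25,7],[33,0]]
[[0,7],[3,0],[8,15],[17,17],[36,0]]
[[0,7],[3,0],[8,15],[17,17],[36,14],[38,0]]
[[0,7],[3,0],[8,15],[17,17],[36,14],[38,0]]
[[0,7],[3,0],[8,15],[17,17],[36,14],[38,13],[39,0]]
[[0,7],[3,0],[8,15],[17,17],[36,14],[38,13],[39,0]]
[[0,7],[3,0],[7,13],[8,15],[17,17],[36,14],[38,13],[39,0]]
[[0,7],[3,0],[7,13],[8,15],[17,17],[36,14],[38,13],[39,0]]
[[0,17],[11,15],[17,17],[36,14],[38,13],[39,0]]
[[0,17],[11,15],[17,17],[36,14],[38,13],[39,9],[48,0]]
[[0,17],[11,15],[17,17],[36,14],[38,13],[39,9],[48,0]]
[[0,17],[11,15],[17,17],[33,18],[43,9],[48,0]]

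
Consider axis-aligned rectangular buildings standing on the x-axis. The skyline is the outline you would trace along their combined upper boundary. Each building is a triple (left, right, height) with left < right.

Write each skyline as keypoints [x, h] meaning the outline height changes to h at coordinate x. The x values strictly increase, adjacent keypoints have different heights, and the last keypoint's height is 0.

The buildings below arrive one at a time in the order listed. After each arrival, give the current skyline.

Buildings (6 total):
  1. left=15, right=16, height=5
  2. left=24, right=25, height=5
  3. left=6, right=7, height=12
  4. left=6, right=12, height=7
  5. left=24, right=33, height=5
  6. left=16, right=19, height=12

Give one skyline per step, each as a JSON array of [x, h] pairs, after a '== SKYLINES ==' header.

== SKYLINES ==
[[15,5],[16,0]]
[[15,5],[16,0],[24,5],[25,0]]
[[6,12],[7,0],[15,5],[16,0],[24,5],[25,0]]
[[6,12],[7,7],[12,0],[15,5],[16,0],[24,5],[25,0]]
[[6,12],[7,7],[12,0],[15,5],[16,0],[24,5],[33,0]]
[[6,12],[7,7],[12,0],[15,5],[16,12],[19,0],[24,5],[33,0]]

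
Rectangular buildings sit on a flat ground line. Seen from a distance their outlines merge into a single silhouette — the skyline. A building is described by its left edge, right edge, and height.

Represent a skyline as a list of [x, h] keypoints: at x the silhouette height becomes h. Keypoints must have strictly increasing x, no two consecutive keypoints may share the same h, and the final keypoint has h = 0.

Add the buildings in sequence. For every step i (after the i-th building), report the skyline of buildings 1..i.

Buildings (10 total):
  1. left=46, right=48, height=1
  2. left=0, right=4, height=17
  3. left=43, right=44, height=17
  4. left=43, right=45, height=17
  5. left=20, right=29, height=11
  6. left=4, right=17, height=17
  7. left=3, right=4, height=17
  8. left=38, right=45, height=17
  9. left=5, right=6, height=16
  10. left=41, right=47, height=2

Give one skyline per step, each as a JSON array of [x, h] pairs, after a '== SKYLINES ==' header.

== SKYLINES ==
[[46,1],[48,0]]
[[0,17],[4,0],[46,1],[48,0]]
[[0,17],[4,0],[43,17],[44,0],[46,1],[48,0]]
[[0,17],[4,0],[43,17],[45,0],[46,1],[48,0]]
[[0,17],[4,0],[20,11],[29,0],[43,17],[45,0],[46,1],[48,0]]
[[0,17],[17,0],[20,11],[29,0],[43,17],[45,0],[46,1],[48,0]]
[[0,17],[17,0],[20,11],[29,0],[43,17],[45,0],[46,1],[48,0]]
[[0,17],[17,0],[20,11],[29,0],[38,17],[45,0],[46,1],[48,0]]
[[0,17],[17,0],[20,11],[29,0],[38,17],[45,0],[46,1],[48,0]]
[[0,17],[17,0],[20,11],[29,0],[38,17],[45,2],[47,1],[48,0]]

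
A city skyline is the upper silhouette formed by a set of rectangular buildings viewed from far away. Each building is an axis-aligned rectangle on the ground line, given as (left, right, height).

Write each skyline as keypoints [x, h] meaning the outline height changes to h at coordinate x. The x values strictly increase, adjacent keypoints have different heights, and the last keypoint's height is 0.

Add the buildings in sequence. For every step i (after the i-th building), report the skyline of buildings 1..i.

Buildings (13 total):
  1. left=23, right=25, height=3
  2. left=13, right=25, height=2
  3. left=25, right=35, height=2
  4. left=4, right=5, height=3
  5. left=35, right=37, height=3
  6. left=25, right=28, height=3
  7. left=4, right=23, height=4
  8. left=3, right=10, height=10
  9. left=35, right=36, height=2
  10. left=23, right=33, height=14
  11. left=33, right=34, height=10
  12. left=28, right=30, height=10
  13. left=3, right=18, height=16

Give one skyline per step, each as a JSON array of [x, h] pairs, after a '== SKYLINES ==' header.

== SKYLINES ==
[[23,3],[25,0]]
[[13,2],[23,3],[25,0]]
[[13,2],[23,3],[25,2],[35,0]]
[[4,3],[5,0],[13,2],[23,3],[25,2],[35,0]]
[[4,3],[5,0],[13,2],[23,3],[25,2],[35,3],[37,0]]
[[4,3],[5,0],[13,2],[23,3],[28,2],[35,3],[37,0]]
[[4,4],[23,3],[28,2],[35,3],[37,0]]
[[3,10],[10,4],[23,3],[28,2],[35,3],[37,0]]
[[3,10],[10,4],[23,3],[28,2],[35,3],[37,0]]
[[3,10],[10,4],[23,14],[33,2],[35,3],[37,0]]
[[3,10],[10,4],[23,14],[33,10],[34,2],[35,3],[37,0]]
[[3,10],[10,4],[23,14],[33,10],[34,2],[35,3],[37,0]]
[[3,16],[18,4],[23,14],[33,10],[34,2],[35,3],[37,0]]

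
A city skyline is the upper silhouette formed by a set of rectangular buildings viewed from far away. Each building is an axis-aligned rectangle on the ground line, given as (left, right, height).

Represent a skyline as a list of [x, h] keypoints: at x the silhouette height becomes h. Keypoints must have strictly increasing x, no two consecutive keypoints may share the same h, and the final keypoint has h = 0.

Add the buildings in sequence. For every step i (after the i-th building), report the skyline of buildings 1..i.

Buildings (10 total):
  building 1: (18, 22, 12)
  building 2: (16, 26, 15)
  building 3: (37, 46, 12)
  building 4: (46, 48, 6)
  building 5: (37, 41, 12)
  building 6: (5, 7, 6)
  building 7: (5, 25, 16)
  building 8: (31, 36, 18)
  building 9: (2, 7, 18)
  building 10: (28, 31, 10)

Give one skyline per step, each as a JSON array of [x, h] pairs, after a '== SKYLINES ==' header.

== SKYLINES ==
[[18,12],[22,0]]
[[16,15],[26,0]]
[[16,15],[26,0],[37,12],[46,0]]
[[16,15],[26,0],[37,12],[46,6],[48,0]]
[[16,15],[26,0],[37,12],[46,6],[48,0]]
[[5,6],[7,0],[16,15],[26,0],[37,12],[46,6],[48,0]]
[[5,16],[25,15],[26,0],[37,12],[46,6],[48,0]]
[[5,16],[25,15],[26,0],[31,18],[36,0],[37,12],[46,6],[48,0]]
[[2,18],[7,16],[25,15],[26,0],[31,18],[36,0],[37,12],[46,6],[48,0]]
[[2,18],[7,16],[25,15],[26,0],[28,10],[31,18],[36,0],[37,12],[46,6],[48,0]]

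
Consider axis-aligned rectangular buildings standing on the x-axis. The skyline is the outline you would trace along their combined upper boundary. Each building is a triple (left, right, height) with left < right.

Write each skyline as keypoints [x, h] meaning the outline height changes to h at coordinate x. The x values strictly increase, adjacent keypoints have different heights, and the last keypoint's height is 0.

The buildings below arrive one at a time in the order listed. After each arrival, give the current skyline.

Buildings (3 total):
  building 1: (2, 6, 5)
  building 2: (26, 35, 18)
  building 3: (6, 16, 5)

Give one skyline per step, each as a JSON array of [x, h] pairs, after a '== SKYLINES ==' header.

== SKYLINES ==
[[2,5],[6,0]]
[[2,5],[6,0],[26,18],[35,0]]
[[2,5],[16,0],[26,18],[35,0]]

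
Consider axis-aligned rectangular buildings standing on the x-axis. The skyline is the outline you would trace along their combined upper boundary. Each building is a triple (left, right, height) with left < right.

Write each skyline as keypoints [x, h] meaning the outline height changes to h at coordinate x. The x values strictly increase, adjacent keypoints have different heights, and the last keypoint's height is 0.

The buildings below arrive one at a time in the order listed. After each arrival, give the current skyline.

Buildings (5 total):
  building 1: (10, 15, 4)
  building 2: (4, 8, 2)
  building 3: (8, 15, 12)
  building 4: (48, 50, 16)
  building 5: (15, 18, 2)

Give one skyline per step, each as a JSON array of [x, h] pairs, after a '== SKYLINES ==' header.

== SKYLINES ==
[[10,4],[15,0]]
[[4,2],[8,0],[10,4],[15,0]]
[[4,2],[8,12],[15,0]]
[[4,2],[8,12],[15,0],[48,16],[50,0]]
[[4,2],[8,12],[15,2],[18,0],[48,16],[50,0]]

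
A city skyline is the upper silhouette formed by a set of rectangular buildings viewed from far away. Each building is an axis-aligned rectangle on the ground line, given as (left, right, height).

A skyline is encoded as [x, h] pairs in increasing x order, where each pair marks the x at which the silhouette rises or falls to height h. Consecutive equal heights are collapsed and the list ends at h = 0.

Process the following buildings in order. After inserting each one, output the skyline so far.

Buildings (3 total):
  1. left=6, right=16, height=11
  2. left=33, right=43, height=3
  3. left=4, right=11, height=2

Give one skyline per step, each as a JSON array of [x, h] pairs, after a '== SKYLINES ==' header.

== SKYLINES ==
[[6,11],[16,0]]
[[6,11],[16,0],[33,3],[43,0]]
[[4,2],[6,11],[16,0],[33,3],[43,0]]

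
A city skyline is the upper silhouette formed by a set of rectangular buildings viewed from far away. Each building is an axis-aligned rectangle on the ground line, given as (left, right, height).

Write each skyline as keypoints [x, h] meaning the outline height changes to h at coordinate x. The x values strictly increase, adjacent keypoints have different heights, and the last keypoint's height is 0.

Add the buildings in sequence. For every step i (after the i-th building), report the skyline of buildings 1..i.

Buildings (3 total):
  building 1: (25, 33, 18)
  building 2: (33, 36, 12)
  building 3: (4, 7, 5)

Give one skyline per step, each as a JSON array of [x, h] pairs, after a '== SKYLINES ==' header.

== SKYLINES ==
[[25,18],[33,0]]
[[25,18],[33,12],[36,0]]
[[4,5],[7,0],[25,18],[33,12],[36,0]]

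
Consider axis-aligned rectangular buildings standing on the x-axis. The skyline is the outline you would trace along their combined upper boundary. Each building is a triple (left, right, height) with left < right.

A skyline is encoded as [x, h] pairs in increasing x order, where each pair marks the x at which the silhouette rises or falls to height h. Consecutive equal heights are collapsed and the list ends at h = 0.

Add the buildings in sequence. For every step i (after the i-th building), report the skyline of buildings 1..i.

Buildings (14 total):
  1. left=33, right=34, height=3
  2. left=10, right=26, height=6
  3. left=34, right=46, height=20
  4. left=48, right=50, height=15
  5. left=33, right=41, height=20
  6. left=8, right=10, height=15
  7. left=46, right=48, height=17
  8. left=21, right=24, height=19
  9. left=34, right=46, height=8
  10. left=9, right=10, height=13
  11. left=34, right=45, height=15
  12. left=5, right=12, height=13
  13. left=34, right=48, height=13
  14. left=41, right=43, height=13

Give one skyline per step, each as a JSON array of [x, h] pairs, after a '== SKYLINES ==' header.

== SKYLINES ==
[[33,3],[34,0]]
[[10,6],[26,0],[33,3],[34,0]]
[[10,6],[26,0],[33,3],[34,20],[46,0]]
[[10,6],[26,0],[33,3],[34,20],[46,0],[48,15],[50,0]]
[[10,6],[26,0],[33,20],[46,0],[48,15],[50,0]]
[[8,15],[10,6],[26,0],[33,20],[46,0],[48,15],[50,0]]
[[8,15],[10,6],[26,0],[33,20],[46,17],[48,15],[50,0]]
[[8,15],[10,6],[21,19],[24,6],[26,0],[33,20],[46,17],[48,15],[50,0]]
[[8,15],[10,6],[21,19],[24,6],[26,0],[33,20],[46,17],[48,15],[50,0]]
[[8,15],[10,6],[21,19],[24,6],[26,0],[33,20],[46,17],[48,15],[50,0]]
[[8,15],[10,6],[21,19],[24,6],[26,0],[33,20],[46,17],[48,15],[50,0]]
[[5,13],[8,15],[10,13],[12,6],[21,19],[24,6],[26,0],[33,20],[46,17],[48,15],[50,0]]
[[5,13],[8,15],[10,13],[12,6],[21,19],[24,6],[26,0],[33,20],[46,17],[48,15],[50,0]]
[[5,13],[8,15],[10,13],[12,6],[21,19],[24,6],[26,0],[33,20],[46,17],[48,15],[50,0]]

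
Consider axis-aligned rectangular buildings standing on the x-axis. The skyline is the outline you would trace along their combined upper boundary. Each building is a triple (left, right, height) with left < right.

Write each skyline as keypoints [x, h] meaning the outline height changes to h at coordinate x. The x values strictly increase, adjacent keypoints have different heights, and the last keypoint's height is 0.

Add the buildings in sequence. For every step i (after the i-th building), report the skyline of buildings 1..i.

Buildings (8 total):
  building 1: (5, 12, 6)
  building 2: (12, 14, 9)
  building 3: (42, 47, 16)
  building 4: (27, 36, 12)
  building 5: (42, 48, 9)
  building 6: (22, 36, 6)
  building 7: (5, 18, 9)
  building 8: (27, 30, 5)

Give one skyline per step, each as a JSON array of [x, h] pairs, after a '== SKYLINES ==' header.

== SKYLINES ==
[[5,6],[12,0]]
[[5,6],[12,9],[14,0]]
[[5,6],[12,9],[14,0],[42,16],[47,0]]
[[5,6],[12,9],[14,0],[27,12],[36,0],[42,16],[47,0]]
[[5,6],[12,9],[14,0],[27,12],[36,0],[42,16],[47,9],[48,0]]
[[5,6],[12,9],[14,0],[22,6],[27,12],[36,0],[42,16],[47,9],[48,0]]
[[5,9],[18,0],[22,6],[27,12],[36,0],[42,16],[47,9],[48,0]]
[[5,9],[18,0],[22,6],[27,12],[36,0],[42,16],[47,9],[48,0]]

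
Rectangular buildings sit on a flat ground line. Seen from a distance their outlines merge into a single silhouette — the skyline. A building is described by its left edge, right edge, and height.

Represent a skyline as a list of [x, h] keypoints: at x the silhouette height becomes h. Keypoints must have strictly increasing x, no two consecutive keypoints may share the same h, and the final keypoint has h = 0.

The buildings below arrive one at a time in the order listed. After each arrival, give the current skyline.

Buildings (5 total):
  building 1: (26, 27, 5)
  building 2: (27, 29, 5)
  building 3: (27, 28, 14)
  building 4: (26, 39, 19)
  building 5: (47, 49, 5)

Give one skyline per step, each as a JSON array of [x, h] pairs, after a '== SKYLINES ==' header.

== SKYLINES ==
[[26,5],[27,0]]
[[26,5],[29,0]]
[[26,5],[27,14],[28,5],[29,0]]
[[26,19],[39,0]]
[[26,19],[39,0],[47,5],[49,0]]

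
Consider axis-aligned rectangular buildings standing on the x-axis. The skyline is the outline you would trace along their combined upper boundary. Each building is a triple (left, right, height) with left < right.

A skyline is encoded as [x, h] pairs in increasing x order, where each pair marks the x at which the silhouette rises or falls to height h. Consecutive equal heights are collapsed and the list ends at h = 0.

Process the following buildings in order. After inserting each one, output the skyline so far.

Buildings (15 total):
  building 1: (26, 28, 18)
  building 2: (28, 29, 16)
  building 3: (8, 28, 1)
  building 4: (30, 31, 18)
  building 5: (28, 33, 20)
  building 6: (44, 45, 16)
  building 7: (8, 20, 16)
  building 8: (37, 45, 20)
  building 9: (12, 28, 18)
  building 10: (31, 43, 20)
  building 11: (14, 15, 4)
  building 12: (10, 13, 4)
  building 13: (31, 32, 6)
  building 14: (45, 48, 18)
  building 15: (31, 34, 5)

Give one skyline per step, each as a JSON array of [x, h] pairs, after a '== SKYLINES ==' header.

== SKYLINES ==
[[26,18],[28,0]]
[[26,18],[28,16],[29,0]]
[[8,1],[26,18],[28,16],[29,0]]
[[8,1],[26,18],[28,16],[29,0],[30,18],[31,0]]
[[8,1],[26,18],[28,20],[33,0]]
[[8,1],[26,18],[28,20],[33,0],[44,16],[45,0]]
[[8,16],[20,1],[26,18],[28,20],[33,0],[44,16],[45,0]]
[[8,16],[20,1],[26,18],[28,20],[33,0],[37,20],[45,0]]
[[8,16],[12,18],[28,20],[33,0],[37,20],[45,0]]
[[8,16],[12,18],[28,20],[45,0]]
[[8,16],[12,18],[28,20],[45,0]]
[[8,16],[12,18],[28,20],[45,0]]
[[8,16],[12,18],[28,20],[45,0]]
[[8,16],[12,18],[28,20],[45,18],[48,0]]
[[8,16],[12,18],[28,20],[45,18],[48,0]]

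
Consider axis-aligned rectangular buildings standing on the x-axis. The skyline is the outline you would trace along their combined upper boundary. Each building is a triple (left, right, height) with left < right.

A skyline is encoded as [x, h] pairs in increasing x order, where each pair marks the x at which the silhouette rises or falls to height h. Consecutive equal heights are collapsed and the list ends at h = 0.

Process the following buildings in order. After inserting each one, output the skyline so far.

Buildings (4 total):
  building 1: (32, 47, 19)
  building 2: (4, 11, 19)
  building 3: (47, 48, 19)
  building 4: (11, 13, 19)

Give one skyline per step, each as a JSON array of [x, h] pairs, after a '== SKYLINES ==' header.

== SKYLINES ==
[[32,19],[47,0]]
[[4,19],[11,0],[32,19],[47,0]]
[[4,19],[11,0],[32,19],[48,0]]
[[4,19],[13,0],[32,19],[48,0]]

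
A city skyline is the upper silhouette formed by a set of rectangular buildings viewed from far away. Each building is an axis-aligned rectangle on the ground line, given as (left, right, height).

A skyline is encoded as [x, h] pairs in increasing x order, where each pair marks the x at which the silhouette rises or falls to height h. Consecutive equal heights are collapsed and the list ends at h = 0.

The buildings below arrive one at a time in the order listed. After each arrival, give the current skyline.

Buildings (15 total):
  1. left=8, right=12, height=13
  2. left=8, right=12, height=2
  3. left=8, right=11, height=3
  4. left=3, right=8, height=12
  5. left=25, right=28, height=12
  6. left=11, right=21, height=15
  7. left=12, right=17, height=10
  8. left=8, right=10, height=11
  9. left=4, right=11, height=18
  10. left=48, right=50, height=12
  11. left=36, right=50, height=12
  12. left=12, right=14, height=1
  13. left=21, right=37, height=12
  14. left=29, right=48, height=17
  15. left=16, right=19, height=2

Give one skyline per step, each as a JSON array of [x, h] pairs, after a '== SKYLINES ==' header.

== SKYLINES ==
[[8,13],[12,0]]
[[8,13],[12,0]]
[[8,13],[12,0]]
[[3,12],[8,13],[12,0]]
[[3,12],[8,13],[12,0],[25,12],[28,0]]
[[3,12],[8,13],[11,15],[21,0],[25,12],[28,0]]
[[3,12],[8,13],[11,15],[21,0],[25,12],[28,0]]
[[3,12],[8,13],[11,15],[21,0],[25,12],[28,0]]
[[3,12],[4,18],[11,15],[21,0],[25,12],[28,0]]
[[3,12],[4,18],[11,15],[21,0],[25,12],[28,0],[48,12],[50,0]]
[[3,12],[4,18],[11,15],[21,0],[25,12],[28,0],[36,12],[50,0]]
[[3,12],[4,18],[11,15],[21,0],[25,12],[28,0],[36,12],[50,0]]
[[3,12],[4,18],[11,15],[21,12],[50,0]]
[[3,12],[4,18],[11,15],[21,12],[29,17],[48,12],[50,0]]
[[3,12],[4,18],[11,15],[21,12],[29,17],[48,12],[50,0]]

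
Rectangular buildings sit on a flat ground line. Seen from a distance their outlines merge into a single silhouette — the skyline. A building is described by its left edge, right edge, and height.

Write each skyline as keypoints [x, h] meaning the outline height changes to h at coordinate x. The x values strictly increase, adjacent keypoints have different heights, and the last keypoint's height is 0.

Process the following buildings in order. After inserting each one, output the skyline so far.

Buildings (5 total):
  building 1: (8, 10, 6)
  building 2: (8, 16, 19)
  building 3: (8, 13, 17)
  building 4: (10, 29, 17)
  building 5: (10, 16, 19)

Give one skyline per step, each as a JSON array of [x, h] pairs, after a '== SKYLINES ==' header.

== SKYLINES ==
[[8,6],[10,0]]
[[8,19],[16,0]]
[[8,19],[16,0]]
[[8,19],[16,17],[29,0]]
[[8,19],[16,17],[29,0]]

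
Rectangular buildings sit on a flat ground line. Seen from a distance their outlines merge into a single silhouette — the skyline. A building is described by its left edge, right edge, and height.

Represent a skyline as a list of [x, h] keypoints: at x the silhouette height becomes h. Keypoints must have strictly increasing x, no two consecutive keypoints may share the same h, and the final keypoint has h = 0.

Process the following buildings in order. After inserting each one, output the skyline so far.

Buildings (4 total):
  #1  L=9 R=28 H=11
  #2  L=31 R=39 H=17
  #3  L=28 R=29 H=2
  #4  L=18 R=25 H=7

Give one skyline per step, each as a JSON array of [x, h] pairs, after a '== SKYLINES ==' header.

== SKYLINES ==
[[9,11],[28,0]]
[[9,11],[28,0],[31,17],[39,0]]
[[9,11],[28,2],[29,0],[31,17],[39,0]]
[[9,11],[28,2],[29,0],[31,17],[39,0]]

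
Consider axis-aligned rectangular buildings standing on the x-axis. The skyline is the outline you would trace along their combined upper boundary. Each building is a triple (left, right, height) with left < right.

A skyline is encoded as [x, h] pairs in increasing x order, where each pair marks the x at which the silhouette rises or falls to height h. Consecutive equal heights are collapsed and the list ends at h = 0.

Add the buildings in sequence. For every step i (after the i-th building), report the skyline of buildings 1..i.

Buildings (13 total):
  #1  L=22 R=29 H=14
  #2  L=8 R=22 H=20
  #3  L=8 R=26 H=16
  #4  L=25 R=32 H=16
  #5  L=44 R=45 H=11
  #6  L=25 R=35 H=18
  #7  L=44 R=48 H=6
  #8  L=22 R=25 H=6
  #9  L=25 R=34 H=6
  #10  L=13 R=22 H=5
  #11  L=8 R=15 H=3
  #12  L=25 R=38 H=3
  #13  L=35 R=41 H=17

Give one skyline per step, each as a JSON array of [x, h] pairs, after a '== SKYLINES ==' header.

== SKYLINES ==
[[22,14],[29,0]]
[[8,20],[22,14],[29,0]]
[[8,20],[22,16],[26,14],[29,0]]
[[8,20],[22,16],[32,0]]
[[8,20],[22,16],[32,0],[44,11],[45,0]]
[[8,20],[22,16],[25,18],[35,0],[44,11],[45,0]]
[[8,20],[22,16],[25,18],[35,0],[44,11],[45,6],[48,0]]
[[8,20],[22,16],[25,18],[35,0],[44,11],[45,6],[48,0]]
[[8,20],[22,16],[25,18],[35,0],[44,11],[45,6],[48,0]]
[[8,20],[22,16],[25,18],[35,0],[44,11],[45,6],[48,0]]
[[8,20],[22,16],[25,18],[35,0],[44,11],[45,6],[48,0]]
[[8,20],[22,16],[25,18],[35,3],[38,0],[44,11],[45,6],[48,0]]
[[8,20],[22,16],[25,18],[35,17],[41,0],[44,11],[45,6],[48,0]]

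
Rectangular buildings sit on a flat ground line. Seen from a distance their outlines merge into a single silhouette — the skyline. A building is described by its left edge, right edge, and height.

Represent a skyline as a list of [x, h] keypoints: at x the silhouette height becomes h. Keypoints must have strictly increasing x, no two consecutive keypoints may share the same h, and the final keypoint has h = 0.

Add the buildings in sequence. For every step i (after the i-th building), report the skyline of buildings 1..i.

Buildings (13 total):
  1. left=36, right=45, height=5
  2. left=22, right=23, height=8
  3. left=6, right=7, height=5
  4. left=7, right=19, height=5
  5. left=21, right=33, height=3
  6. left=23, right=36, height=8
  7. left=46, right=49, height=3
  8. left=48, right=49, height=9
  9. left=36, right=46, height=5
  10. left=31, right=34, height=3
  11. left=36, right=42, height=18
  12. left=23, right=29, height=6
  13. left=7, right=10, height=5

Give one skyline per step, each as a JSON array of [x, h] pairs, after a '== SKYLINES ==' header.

== SKYLINES ==
[[36,5],[45,0]]
[[22,8],[23,0],[36,5],[45,0]]
[[6,5],[7,0],[22,8],[23,0],[36,5],[45,0]]
[[6,5],[19,0],[22,8],[23,0],[36,5],[45,0]]
[[6,5],[19,0],[21,3],[22,8],[23,3],[33,0],[36,5],[45,0]]
[[6,5],[19,0],[21,3],[22,8],[36,5],[45,0]]
[[6,5],[19,0],[21,3],[22,8],[36,5],[45,0],[46,3],[49,0]]
[[6,5],[19,0],[21,3],[22,8],[36,5],[45,0],[46,3],[48,9],[49,0]]
[[6,5],[19,0],[21,3],[22,8],[36,5],[46,3],[48,9],[49,0]]
[[6,5],[19,0],[21,3],[22,8],[36,5],[46,3],[48,9],[49,0]]
[[6,5],[19,0],[21,3],[22,8],[36,18],[42,5],[46,3],[48,9],[49,0]]
[[6,5],[19,0],[21,3],[22,8],[36,18],[42,5],[46,3],[48,9],[49,0]]
[[6,5],[19,0],[21,3],[22,8],[36,18],[42,5],[46,3],[48,9],[49,0]]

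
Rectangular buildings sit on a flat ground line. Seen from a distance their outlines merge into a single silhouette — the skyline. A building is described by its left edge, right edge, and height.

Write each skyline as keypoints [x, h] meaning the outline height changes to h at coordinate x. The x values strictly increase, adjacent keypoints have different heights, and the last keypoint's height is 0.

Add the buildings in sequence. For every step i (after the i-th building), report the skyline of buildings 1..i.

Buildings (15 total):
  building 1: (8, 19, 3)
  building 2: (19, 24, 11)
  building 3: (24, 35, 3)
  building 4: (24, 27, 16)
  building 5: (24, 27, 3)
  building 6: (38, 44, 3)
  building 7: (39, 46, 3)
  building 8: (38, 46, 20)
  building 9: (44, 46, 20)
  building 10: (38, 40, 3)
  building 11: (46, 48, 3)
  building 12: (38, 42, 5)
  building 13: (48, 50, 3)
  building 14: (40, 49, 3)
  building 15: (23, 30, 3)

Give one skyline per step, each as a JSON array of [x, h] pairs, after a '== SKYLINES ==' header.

== SKYLINES ==
[[8,3],[19,0]]
[[8,3],[19,11],[24,0]]
[[8,3],[19,11],[24,3],[35,0]]
[[8,3],[19,11],[24,16],[27,3],[35,0]]
[[8,3],[19,11],[24,16],[27,3],[35,0]]
[[8,3],[19,11],[24,16],[27,3],[35,0],[38,3],[44,0]]
[[8,3],[19,11],[24,16],[27,3],[35,0],[38,3],[46,0]]
[[8,3],[19,11],[24,16],[27,3],[35,0],[38,20],[46,0]]
[[8,3],[19,11],[24,16],[27,3],[35,0],[38,20],[46,0]]
[[8,3],[19,11],[24,16],[27,3],[35,0],[38,20],[46,0]]
[[8,3],[19,11],[24,16],[27,3],[35,0],[38,20],[46,3],[48,0]]
[[8,3],[19,11],[24,16],[27,3],[35,0],[38,20],[46,3],[48,0]]
[[8,3],[19,11],[24,16],[27,3],[35,0],[38,20],[46,3],[50,0]]
[[8,3],[19,11],[24,16],[27,3],[35,0],[38,20],[46,3],[50,0]]
[[8,3],[19,11],[24,16],[27,3],[35,0],[38,20],[46,3],[50,0]]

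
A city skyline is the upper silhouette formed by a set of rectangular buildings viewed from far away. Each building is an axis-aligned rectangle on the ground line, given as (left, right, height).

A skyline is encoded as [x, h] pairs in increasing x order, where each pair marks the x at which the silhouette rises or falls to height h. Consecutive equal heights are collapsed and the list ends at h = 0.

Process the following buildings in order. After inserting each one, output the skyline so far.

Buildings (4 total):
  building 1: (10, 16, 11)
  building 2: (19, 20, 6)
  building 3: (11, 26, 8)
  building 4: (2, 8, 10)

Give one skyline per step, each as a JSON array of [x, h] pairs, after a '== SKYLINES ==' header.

== SKYLINES ==
[[10,11],[16,0]]
[[10,11],[16,0],[19,6],[20,0]]
[[10,11],[16,8],[26,0]]
[[2,10],[8,0],[10,11],[16,8],[26,0]]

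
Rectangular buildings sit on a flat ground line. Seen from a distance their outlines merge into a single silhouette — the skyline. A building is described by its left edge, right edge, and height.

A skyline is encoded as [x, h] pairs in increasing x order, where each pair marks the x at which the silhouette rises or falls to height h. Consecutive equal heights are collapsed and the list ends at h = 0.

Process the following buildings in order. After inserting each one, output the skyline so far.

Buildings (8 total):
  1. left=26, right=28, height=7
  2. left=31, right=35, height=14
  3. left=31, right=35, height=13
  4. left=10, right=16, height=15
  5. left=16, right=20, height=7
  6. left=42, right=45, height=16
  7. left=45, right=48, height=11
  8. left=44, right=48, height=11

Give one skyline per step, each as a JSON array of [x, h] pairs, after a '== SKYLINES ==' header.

== SKYLINES ==
[[26,7],[28,0]]
[[26,7],[28,0],[31,14],[35,0]]
[[26,7],[28,0],[31,14],[35,0]]
[[10,15],[16,0],[26,7],[28,0],[31,14],[35,0]]
[[10,15],[16,7],[20,0],[26,7],[28,0],[31,14],[35,0]]
[[10,15],[16,7],[20,0],[26,7],[28,0],[31,14],[35,0],[42,16],[45,0]]
[[10,15],[16,7],[20,0],[26,7],[28,0],[31,14],[35,0],[42,16],[45,11],[48,0]]
[[10,15],[16,7],[20,0],[26,7],[28,0],[31,14],[35,0],[42,16],[45,11],[48,0]]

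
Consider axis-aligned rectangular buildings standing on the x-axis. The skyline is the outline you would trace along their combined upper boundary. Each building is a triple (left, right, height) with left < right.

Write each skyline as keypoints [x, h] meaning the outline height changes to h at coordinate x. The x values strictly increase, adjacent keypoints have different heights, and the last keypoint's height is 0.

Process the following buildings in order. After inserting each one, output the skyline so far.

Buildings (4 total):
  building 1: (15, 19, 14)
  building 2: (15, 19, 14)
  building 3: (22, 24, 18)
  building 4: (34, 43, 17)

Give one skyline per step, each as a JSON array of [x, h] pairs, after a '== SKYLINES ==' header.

== SKYLINES ==
[[15,14],[19,0]]
[[15,14],[19,0]]
[[15,14],[19,0],[22,18],[24,0]]
[[15,14],[19,0],[22,18],[24,0],[34,17],[43,0]]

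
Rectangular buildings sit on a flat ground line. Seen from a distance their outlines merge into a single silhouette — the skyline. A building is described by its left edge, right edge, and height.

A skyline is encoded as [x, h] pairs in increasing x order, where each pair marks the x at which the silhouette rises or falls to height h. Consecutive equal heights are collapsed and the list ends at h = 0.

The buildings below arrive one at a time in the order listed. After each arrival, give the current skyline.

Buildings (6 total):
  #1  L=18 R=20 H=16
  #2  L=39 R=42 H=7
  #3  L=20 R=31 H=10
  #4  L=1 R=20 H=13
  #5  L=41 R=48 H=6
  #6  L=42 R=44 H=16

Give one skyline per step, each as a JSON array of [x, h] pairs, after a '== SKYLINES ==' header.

== SKYLINES ==
[[18,16],[20,0]]
[[18,16],[20,0],[39,7],[42,0]]
[[18,16],[20,10],[31,0],[39,7],[42,0]]
[[1,13],[18,16],[20,10],[31,0],[39,7],[42,0]]
[[1,13],[18,16],[20,10],[31,0],[39,7],[42,6],[48,0]]
[[1,13],[18,16],[20,10],[31,0],[39,7],[42,16],[44,6],[48,0]]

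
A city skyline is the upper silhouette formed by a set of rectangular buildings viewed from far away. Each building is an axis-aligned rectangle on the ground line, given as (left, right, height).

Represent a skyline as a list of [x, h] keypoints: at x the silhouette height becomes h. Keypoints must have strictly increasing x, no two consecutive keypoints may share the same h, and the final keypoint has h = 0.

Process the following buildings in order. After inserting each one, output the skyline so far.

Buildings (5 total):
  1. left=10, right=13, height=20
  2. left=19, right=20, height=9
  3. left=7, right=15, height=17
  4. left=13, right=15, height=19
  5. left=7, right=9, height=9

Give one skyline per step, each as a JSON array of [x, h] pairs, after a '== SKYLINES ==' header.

== SKYLINES ==
[[10,20],[13,0]]
[[10,20],[13,0],[19,9],[20,0]]
[[7,17],[10,20],[13,17],[15,0],[19,9],[20,0]]
[[7,17],[10,20],[13,19],[15,0],[19,9],[20,0]]
[[7,17],[10,20],[13,19],[15,0],[19,9],[20,0]]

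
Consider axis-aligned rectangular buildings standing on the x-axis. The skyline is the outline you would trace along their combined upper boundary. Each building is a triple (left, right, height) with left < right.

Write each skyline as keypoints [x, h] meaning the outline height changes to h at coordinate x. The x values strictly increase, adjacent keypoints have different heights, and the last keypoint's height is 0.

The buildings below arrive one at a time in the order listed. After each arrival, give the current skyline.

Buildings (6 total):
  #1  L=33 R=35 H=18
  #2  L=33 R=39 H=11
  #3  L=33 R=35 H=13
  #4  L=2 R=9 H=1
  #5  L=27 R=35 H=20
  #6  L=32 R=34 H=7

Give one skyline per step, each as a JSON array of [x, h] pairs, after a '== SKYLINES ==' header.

== SKYLINES ==
[[33,18],[35,0]]
[[33,18],[35,11],[39,0]]
[[33,18],[35,11],[39,0]]
[[2,1],[9,0],[33,18],[35,11],[39,0]]
[[2,1],[9,0],[27,20],[35,11],[39,0]]
[[2,1],[9,0],[27,20],[35,11],[39,0]]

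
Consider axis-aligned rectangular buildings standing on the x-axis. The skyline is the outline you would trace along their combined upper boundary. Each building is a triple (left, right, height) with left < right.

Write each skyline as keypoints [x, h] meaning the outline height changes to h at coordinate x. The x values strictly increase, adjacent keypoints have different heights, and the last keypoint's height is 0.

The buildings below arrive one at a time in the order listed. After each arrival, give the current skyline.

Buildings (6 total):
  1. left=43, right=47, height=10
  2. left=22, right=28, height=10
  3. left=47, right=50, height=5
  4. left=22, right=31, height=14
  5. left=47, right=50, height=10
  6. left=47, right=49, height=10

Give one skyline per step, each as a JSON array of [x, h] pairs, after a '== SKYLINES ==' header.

== SKYLINES ==
[[43,10],[47,0]]
[[22,10],[28,0],[43,10],[47,0]]
[[22,10],[28,0],[43,10],[47,5],[50,0]]
[[22,14],[31,0],[43,10],[47,5],[50,0]]
[[22,14],[31,0],[43,10],[50,0]]
[[22,14],[31,0],[43,10],[50,0]]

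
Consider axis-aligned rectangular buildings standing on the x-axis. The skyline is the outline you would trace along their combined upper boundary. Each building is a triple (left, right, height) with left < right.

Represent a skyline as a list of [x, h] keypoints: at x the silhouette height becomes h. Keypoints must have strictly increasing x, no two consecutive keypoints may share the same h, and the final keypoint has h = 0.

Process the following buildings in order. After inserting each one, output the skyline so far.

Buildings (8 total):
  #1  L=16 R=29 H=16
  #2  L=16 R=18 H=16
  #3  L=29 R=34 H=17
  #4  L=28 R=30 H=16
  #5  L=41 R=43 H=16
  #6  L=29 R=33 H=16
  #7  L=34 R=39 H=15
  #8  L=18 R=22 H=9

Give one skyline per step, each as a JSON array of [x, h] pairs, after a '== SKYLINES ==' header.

== SKYLINES ==
[[16,16],[29,0]]
[[16,16],[29,0]]
[[16,16],[29,17],[34,0]]
[[16,16],[29,17],[34,0]]
[[16,16],[29,17],[34,0],[41,16],[43,0]]
[[16,16],[29,17],[34,0],[41,16],[43,0]]
[[16,16],[29,17],[34,15],[39,0],[41,16],[43,0]]
[[16,16],[29,17],[34,15],[39,0],[41,16],[43,0]]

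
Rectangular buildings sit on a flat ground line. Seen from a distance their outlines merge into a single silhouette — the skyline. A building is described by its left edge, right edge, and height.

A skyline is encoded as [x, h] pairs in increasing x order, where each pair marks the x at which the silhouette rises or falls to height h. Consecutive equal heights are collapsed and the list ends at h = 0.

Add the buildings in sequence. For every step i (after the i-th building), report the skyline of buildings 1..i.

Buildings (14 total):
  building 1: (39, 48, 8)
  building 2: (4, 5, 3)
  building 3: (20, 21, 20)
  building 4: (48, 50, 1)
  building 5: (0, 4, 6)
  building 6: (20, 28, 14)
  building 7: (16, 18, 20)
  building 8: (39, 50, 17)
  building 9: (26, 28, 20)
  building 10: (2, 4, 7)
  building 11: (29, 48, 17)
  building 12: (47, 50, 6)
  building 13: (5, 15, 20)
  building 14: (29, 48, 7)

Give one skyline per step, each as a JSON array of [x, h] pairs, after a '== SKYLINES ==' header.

== SKYLINES ==
[[39,8],[48,0]]
[[4,3],[5,0],[39,8],[48,0]]
[[4,3],[5,0],[20,20],[21,0],[39,8],[48,0]]
[[4,3],[5,0],[20,20],[21,0],[39,8],[48,1],[50,0]]
[[0,6],[4,3],[5,0],[20,20],[21,0],[39,8],[48,1],[50,0]]
[[0,6],[4,3],[5,0],[20,20],[21,14],[28,0],[39,8],[48,1],[50,0]]
[[0,6],[4,3],[5,0],[16,20],[18,0],[20,20],[21,14],[28,0],[39,8],[48,1],[50,0]]
[[0,6],[4,3],[5,0],[16,20],[18,0],[20,20],[21,14],[28,0],[39,17],[50,0]]
[[0,6],[4,3],[5,0],[16,20],[18,0],[20,20],[21,14],[26,20],[28,0],[39,17],[50,0]]
[[0,6],[2,7],[4,3],[5,0],[16,20],[18,0],[20,20],[21,14],[26,20],[28,0],[39,17],[50,0]]
[[0,6],[2,7],[4,3],[5,0],[16,20],[18,0],[20,20],[21,14],[26,20],[28,0],[29,17],[50,0]]
[[0,6],[2,7],[4,3],[5,0],[16,20],[18,0],[20,20],[21,14],[26,20],[28,0],[29,17],[50,0]]
[[0,6],[2,7],[4,3],[5,20],[15,0],[16,20],[18,0],[20,20],[21,14],[26,20],[28,0],[29,17],[50,0]]
[[0,6],[2,7],[4,3],[5,20],[15,0],[16,20],[18,0],[20,20],[21,14],[26,20],[28,0],[29,17],[50,0]]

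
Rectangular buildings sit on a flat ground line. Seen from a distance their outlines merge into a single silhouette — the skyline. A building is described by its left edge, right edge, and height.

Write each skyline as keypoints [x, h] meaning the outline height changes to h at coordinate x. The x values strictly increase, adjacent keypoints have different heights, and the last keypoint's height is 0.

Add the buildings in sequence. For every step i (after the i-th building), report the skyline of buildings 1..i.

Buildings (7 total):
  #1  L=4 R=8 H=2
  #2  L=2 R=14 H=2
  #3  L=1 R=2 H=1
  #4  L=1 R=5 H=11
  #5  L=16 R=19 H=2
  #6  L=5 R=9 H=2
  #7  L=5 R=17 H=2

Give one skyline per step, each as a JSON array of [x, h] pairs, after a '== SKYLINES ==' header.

== SKYLINES ==
[[4,2],[8,0]]
[[2,2],[14,0]]
[[1,1],[2,2],[14,0]]
[[1,11],[5,2],[14,0]]
[[1,11],[5,2],[14,0],[16,2],[19,0]]
[[1,11],[5,2],[14,0],[16,2],[19,0]]
[[1,11],[5,2],[19,0]]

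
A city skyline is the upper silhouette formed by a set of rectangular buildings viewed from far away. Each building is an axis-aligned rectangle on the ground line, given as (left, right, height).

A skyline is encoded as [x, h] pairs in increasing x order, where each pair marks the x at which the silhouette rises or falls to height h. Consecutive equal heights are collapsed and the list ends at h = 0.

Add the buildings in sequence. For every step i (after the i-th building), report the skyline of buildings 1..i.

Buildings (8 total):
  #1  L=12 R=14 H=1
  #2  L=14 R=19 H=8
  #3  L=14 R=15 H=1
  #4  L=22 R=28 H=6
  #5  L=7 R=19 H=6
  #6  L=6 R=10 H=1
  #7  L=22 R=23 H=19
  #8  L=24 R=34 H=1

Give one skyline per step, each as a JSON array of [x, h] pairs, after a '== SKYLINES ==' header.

== SKYLINES ==
[[12,1],[14,0]]
[[12,1],[14,8],[19,0]]
[[12,1],[14,8],[19,0]]
[[12,1],[14,8],[19,0],[22,6],[28,0]]
[[7,6],[14,8],[19,0],[22,6],[28,0]]
[[6,1],[7,6],[14,8],[19,0],[22,6],[28,0]]
[[6,1],[7,6],[14,8],[19,0],[22,19],[23,6],[28,0]]
[[6,1],[7,6],[14,8],[19,0],[22,19],[23,6],[28,1],[34,0]]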